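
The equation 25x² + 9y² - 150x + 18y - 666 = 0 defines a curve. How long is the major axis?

20

25(x² - 6x) + 9(y² + 2y) = 666
25(x - 3)² + 9(y + 1)² = 666 + 225 + 9 = 900
Dividing both sides by 900: (x - 3)²/36 + (y + 1)²/100 = 1
Ellipse, center (3, -1), major axis vertical; a² = 100, b² = 36.
a² = 100 so a = 10; the major axis has length 2a = 20.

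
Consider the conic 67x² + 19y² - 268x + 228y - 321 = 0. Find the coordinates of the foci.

67(x² - 4x) + 19(y² + 12y) = 321
67(x - 2)² + 19(y + 6)² = 321 + 268 + 684 = 1273
Divide by 1273: (x - 2)²/19 + (y + 6)²/67 = 1
Ellipse, center (2, -6), major axis vertical; a² = 67, b² = 19.
c² = a² - b² = 67 - 19 = 48, so c = 4√3.
Foci lie on the vertical axis through the center: (h, k ± c).

(2, -6 - 4√3) and (2, -6 + 4√3)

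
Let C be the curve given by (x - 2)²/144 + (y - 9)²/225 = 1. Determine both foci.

Center (2, 9). The larger denominator 225 sits under the y-term, so the major axis is vertical; a² = 225, b² = 144.
c² = a² - b² = 225 - 144 = 81, so c = 9.
Foci lie on the vertical axis through the center: (h, k ± c).

(2, 0) and (2, 18)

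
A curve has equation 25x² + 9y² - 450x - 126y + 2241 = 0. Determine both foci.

(9, 3) and (9, 11)

25(x² - 18x) + 9(y² - 14y) = -2241
Complete the square: 25(x - 9)² + 9(y - 7)² = -2241 + 2025 + 441 = 225
Dividing both sides by 225: (x - 9)²/9 + (y - 7)²/25 = 1
Ellipse, center (9, 7), major axis vertical; a² = 25, b² = 9.
c² = a² - b² = 25 - 9 = 16, so c = 4.
Foci lie on the vertical axis through the center: (h, k ± c).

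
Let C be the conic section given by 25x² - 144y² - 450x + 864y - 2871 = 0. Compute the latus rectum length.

25/6

Group: 25(x² - 18x) -144(y² - 6y) = 2871
Complete the square in x and y: 25(x - 9)² -144(y - 3)² = 2871 + 2025 - 1296 = 3600
Dividing both sides by 3600: (x - 9)²/144 - (y - 3)²/25 = 1
Hyperbola, center (9, 3), transverse axis horizontal; a² = 144, b² = 25.
Latus rectum length = 2b²/a = 2·25/12 = 25/6.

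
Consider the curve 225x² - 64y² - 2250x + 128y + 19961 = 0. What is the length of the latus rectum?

128/15

Group the x- and y-terms: 225(x² - 10x) -64(y² - 2y) = -19961
Complete the square: 225(x - 5)² -64(y - 1)² = -19961 + 5625 - 64 = -14400
Divide through by -14400 to get (y - 1)²/225 - (x - 5)²/64 = 1.
Hyperbola, center (5, 1), transverse axis vertical; a² = 225, b² = 64.
Latus rectum length = 2b²/a = 2·64/15 = 128/15.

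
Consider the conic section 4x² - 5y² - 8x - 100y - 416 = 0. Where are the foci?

Group: 4(x² - 2x) -5(y² + 20y) = 416
Completing the square gives 4(x - 1)² -5(y + 10)² = 416 + 4 - 500 = -80.
Divide by -80: (y + 10)²/16 - (x - 1)²/20 = 1
Hyperbola, center (1, -10), transverse axis vertical; a² = 16, b² = 20.
c² = a² + b² = 16 + 20 = 36, so c = 6.
Foci lie on the vertical axis through the center: (h, k ± c).

(1, -16) and (1, -4)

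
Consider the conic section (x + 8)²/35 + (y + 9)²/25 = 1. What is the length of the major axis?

Center (-8, -9). The larger denominator 35 sits under the x-term, so the major axis is horizontal; a² = 35, b² = 25.
a² = 35 so a = √35; the major axis has length 2a = 2√35.

2√35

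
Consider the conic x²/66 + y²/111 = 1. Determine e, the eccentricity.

e = √555/37

Center (0, 0). The larger denominator 111 sits under the y-term, so the major axis is vertical; a² = 111, b² = 66.
c² = a² - b² = 45, so c = 3√5.
e = c/a = 3√5/√111 = √555/37.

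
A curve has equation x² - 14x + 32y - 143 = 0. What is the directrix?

Only x is squared. Complete the square in x: (x - 7)² = -32(y - 6).
Vertex (7, 6); 4p = -32 so p = -8. Opens down.
Directrix is the horizontal line y = k − p = 6 − (-8) = 14.

y = 14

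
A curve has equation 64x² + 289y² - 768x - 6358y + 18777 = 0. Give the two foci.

(-9, 11) and (21, 11)

64(x² - 12x) + 289(y² - 22y) = -18777
64(x - 6)² + 289(y - 11)² = -18777 + 2304 + 34969 = 18496
Dividing both sides by 18496: (x - 6)²/289 + (y - 11)²/64 = 1
Ellipse, center (6, 11), major axis horizontal; a² = 289, b² = 64.
c² = a² - b² = 289 - 64 = 225, so c = 15.
Foci lie on the horizontal axis through the center: (h ± c, k).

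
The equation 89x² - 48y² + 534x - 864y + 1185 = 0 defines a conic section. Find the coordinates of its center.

(-3, -9)

Collect terms: 89(x² + 6x) -48(y² + 18y) = -1185
89(x + 3)² -48(y + 9)² = -1185 + 801 - 3888 = -4272
Divide by -4272: (y + 9)²/89 - (x + 3)²/48 = 1
Hyperbola with center (-3, -9).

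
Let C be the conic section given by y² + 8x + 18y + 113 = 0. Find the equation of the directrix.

x = -2

Only y is squared. Complete the square in y: (y + 9)² = -8(x + 4).
Vertex (-4, -9); 4p = -8 so p = -2. Opens left.
Directrix is the vertical line x = h − p = -4 − (-2) = -2.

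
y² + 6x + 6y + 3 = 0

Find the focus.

(-1/2, -3)

Only y is squared. Complete the square in y: (y + 3)² = -6(x - 1).
Vertex (1, -3); 4p = -6 so p = -3/2. Opens left.
Focus is p units from the vertex along the axis: (h + p, k).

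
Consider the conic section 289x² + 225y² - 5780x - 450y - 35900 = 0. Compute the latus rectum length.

450/17

Rearranging, 289(x² - 20x) + 225(y² - 2y) = 35900.
Complete the square in x and y: 289(x - 10)² + 225(y - 1)² = 35900 + 28900 + 225 = 65025
Divide through by 65025 to get (x - 10)²/225 + (y - 1)²/289 = 1.
Ellipse, center (10, 1), major axis vertical; a² = 289, b² = 225.
Latus rectum length = 2b²/a = 2·225/17 = 450/17.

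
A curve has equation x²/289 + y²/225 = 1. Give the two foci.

(-8, 0) and (8, 0)

Center (0, 0). The larger denominator 289 sits under the x-term, so the major axis is horizontal; a² = 289, b² = 225.
c² = a² - b² = 289 - 225 = 64, so c = 8.
Foci lie on the horizontal axis through the center: (h ± c, k).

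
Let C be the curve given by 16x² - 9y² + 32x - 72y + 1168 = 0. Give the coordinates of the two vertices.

(-1, -16) and (-1, 8)

Collect terms: 16(x² + 2x) -9(y² + 8y) = -1168
16(x + 1)² -9(y + 4)² = -1168 + 16 - 144 = -1296
Dividing both sides by -1296: (y + 4)²/144 - (x + 1)²/81 = 1
Hyperbola, center (-1, -4), transverse axis vertical; a² = 144, b² = 81.
a = 12. Vertices at (h, k ± a).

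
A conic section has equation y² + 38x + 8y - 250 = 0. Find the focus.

Only y is squared. Complete the square in y: (y + 4)² = -38(x - 7).
Vertex (7, -4); 4p = -38 so p = -19/2. Opens left.
Focus is p units from the vertex along the axis: (h + p, k).

(-5/2, -4)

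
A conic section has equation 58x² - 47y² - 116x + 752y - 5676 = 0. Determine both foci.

Group: 58(x² - 2x) -47(y² - 16y) = 5676
Completing the square gives 58(x - 1)² -47(y - 8)² = 5676 + 58 - 3008 = 2726.
Divide through by 2726 to get (x - 1)²/47 - (y - 8)²/58 = 1.
Hyperbola, center (1, 8), transverse axis horizontal; a² = 47, b² = 58.
c² = a² + b² = 47 + 58 = 105, so c = √105.
Foci lie on the horizontal axis through the center: (h ± c, k).

(1 - √105, 8) and (1 + √105, 8)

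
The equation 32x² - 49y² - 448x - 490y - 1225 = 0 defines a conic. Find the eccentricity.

e = 9/7

Group: 32(x² - 14x) -49(y² + 10y) = 1225
Completing the square gives 32(x - 7)² -49(y + 5)² = 1225 + 1568 - 1225 = 1568.
Divide by 1568: (x - 7)²/49 - (y + 5)²/32 = 1
Hyperbola, center (7, -5), transverse axis horizontal; a² = 49, b² = 32.
c² = a² + b² = 81, so c = 9.
e = c/a = 9/7.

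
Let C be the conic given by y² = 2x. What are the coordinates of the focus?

Vertex (0, 0); 4p = 2 so p = 1/2. Opens right.
Focus is p units from the vertex along the axis: (h + p, k).

(1/2, 0)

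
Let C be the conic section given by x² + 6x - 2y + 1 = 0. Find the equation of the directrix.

y = -9/2

Only x is squared. Complete the square in x: (x + 3)² = 2(y + 4).
Vertex (-3, -4); 4p = 2 so p = 1/2. Opens up.
Directrix is the horizontal line y = k − p = -4 − (1/2) = -9/2.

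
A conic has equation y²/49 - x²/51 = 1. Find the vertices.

(0, -7) and (0, 7)

Center (0, 0). The positive term is the y-term, so the transverse axis is vertical; a² = 49, b² = 51.
a = 7. Vertices at (h, k ± a).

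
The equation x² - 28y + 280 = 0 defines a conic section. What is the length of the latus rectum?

Only x is squared. Complete the square in x: x² = 28(y - 10).
Vertex (0, 10); 4p = 28 so p = 7. Opens up.
Latus rectum length = |4p| = 28.

28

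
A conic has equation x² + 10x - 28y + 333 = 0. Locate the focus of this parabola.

(-5, 18)

Only x is squared. Complete the square in x: (x + 5)² = 28(y - 11).
Vertex (-5, 11); 4p = 28 so p = 7. Opens up.
Focus is p units from the vertex along the axis: (h, k + p).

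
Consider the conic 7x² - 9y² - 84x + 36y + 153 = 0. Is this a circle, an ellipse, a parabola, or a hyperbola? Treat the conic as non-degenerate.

hyperbola

No xy term. Coefficients of x² and y² are A = 7, C = -9.
A and C have opposite signs ⇒ hyperbola.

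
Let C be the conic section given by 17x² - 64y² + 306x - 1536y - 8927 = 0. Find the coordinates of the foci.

Group the x- and y-terms: 17(x² + 18x) -64(y² + 24y) = 8927
Completing the square gives 17(x + 9)² -64(y + 12)² = 8927 + 1377 - 9216 = 1088.
Divide by 1088: (x + 9)²/64 - (y + 12)²/17 = 1
Hyperbola, center (-9, -12), transverse axis horizontal; a² = 64, b² = 17.
c² = a² + b² = 64 + 17 = 81, so c = 9.
Foci lie on the horizontal axis through the center: (h ± c, k).

(-18, -12) and (0, -12)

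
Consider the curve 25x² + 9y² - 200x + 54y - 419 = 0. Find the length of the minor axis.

Rearranging, 25(x² - 8x) + 9(y² + 6y) = 419.
25(x - 4)² + 9(y + 3)² = 419 + 400 + 81 = 900
Divide through by 900 to get (x - 4)²/36 + (y + 3)²/100 = 1.
Ellipse, center (4, -3), major axis vertical; a² = 100, b² = 36.
b² = 36 so b = 6; the minor axis has length 2b = 12.

12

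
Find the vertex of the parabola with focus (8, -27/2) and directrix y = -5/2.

(8, -8)

The vertex is the midpoint between the focus and the directrix along the axis of symmetry.
Axis is vertical (directrix is horizontal). Vertex y-coordinate = (-27/2 + (-5/2))/2 = -8; x-coordinate = 8.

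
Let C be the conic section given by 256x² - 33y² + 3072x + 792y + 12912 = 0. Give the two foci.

(-6, -5) and (-6, 29)

Group the x- and y-terms: 256(x² + 12x) -33(y² - 24y) = -12912
Completing the square gives 256(x + 6)² -33(y - 12)² = -12912 + 9216 - 4752 = -8448.
Divide through by -8448 to get (y - 12)²/256 - (x + 6)²/33 = 1.
Hyperbola, center (-6, 12), transverse axis vertical; a² = 256, b² = 33.
c² = a² + b² = 256 + 33 = 289, so c = 17.
Foci lie on the vertical axis through the center: (h, k ± c).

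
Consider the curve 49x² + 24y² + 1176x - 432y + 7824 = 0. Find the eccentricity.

e = 5/7

Rearranging, 49(x² + 24x) + 24(y² - 18y) = -7824.
Complete the square: 49(x + 12)² + 24(y - 9)² = -7824 + 7056 + 1944 = 1176
Dividing both sides by 1176: (x + 12)²/24 + (y - 9)²/49 = 1
Ellipse, center (-12, 9), major axis vertical; a² = 49, b² = 24.
c² = a² - b² = 25, so c = 5.
e = c/a = 5/7.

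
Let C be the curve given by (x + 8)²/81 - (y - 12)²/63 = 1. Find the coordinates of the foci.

Center (-8, 12). The positive term is the x-term, so the transverse axis is horizontal; a² = 81, b² = 63.
c² = a² + b² = 81 + 63 = 144, so c = 12.
Foci lie on the horizontal axis through the center: (h ± c, k).

(-20, 12) and (4, 12)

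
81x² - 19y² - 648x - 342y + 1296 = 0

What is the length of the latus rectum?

38/9

Rearranging, 81(x² - 8x) -19(y² + 18y) = -1296.
Complete the square in x and y: 81(x - 4)² -19(y + 9)² = -1296 + 1296 - 1539 = -1539
Divide by -1539: (y + 9)²/81 - (x - 4)²/19 = 1
Hyperbola, center (4, -9), transverse axis vertical; a² = 81, b² = 19.
Latus rectum length = 2b²/a = 2·19/9 = 38/9.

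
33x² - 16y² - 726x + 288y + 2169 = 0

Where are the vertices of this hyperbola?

Group the x- and y-terms: 33(x² - 22x) -16(y² - 18y) = -2169
Complete the square in x and y: 33(x - 11)² -16(y - 9)² = -2169 + 3993 - 1296 = 528
Dividing both sides by 528: (x - 11)²/16 - (y - 9)²/33 = 1
Hyperbola, center (11, 9), transverse axis horizontal; a² = 16, b² = 33.
a = 4. Vertices at (h ± a, k).

(7, 9) and (15, 9)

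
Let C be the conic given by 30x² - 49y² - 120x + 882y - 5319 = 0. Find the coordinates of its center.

(2, 9)

Rearranging, 30(x² - 4x) -49(y² - 18y) = 5319.
Complete the square: 30(x - 2)² -49(y - 9)² = 5319 + 120 - 3969 = 1470
Divide by 1470: (x - 2)²/49 - (y - 9)²/30 = 1
Hyperbola with center (2, 9).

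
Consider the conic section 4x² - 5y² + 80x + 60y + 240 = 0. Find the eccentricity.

Rearranging, 4(x² + 20x) -5(y² - 12y) = -240.
Complete the square: 4(x + 10)² -5(y - 6)² = -240 + 400 - 180 = -20
Divide by -20: (y - 6)²/4 - (x + 10)²/5 = 1
Hyperbola, center (-10, 6), transverse axis vertical; a² = 4, b² = 5.
c² = a² + b² = 9, so c = 3.
e = c/a = 3/2.

e = 3/2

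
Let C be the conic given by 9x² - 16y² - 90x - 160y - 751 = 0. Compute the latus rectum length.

9(x² - 10x) -16(y² + 10y) = 751
Complete the square: 9(x - 5)² -16(y + 5)² = 751 + 225 - 400 = 576
Divide by 576: (x - 5)²/64 - (y + 5)²/36 = 1
Hyperbola, center (5, -5), transverse axis horizontal; a² = 64, b² = 36.
Latus rectum length = 2b²/a = 2·36/8 = 9.

9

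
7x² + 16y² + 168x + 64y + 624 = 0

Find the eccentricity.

e = 3/4

Collect terms: 7(x² + 24x) + 16(y² + 4y) = -624
Complete the square in x and y: 7(x + 12)² + 16(y + 2)² = -624 + 1008 + 64 = 448
Divide by 448: (x + 12)²/64 + (y + 2)²/28 = 1
Ellipse, center (-12, -2), major axis horizontal; a² = 64, b² = 28.
c² = a² - b² = 36, so c = 6.
e = c/a = 6/8 = 3/4.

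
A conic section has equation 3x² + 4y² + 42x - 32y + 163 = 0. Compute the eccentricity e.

Group the x- and y-terms: 3(x² + 14x) + 4(y² - 8y) = -163
Completing the square gives 3(x + 7)² + 4(y - 4)² = -163 + 147 + 64 = 48.
Dividing both sides by 48: (x + 7)²/16 + (y - 4)²/12 = 1
Ellipse, center (-7, 4), major axis horizontal; a² = 16, b² = 12.
c² = a² - b² = 4, so c = 2.
e = c/a = 2/4 = 1/2.

e = 1/2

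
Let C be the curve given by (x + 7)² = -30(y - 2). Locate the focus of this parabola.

(-7, -11/2)

Vertex (-7, 2); 4p = -30 so p = -15/2. Opens down.
Focus is p units from the vertex along the axis: (h, k + p).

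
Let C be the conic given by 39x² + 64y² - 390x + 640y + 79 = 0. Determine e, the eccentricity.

e = 5/8

39(x² - 10x) + 64(y² + 10y) = -79
39(x - 5)² + 64(y + 5)² = -79 + 975 + 1600 = 2496
Divide by 2496: (x - 5)²/64 + (y + 5)²/39 = 1
Ellipse, center (5, -5), major axis horizontal; a² = 64, b² = 39.
c² = a² - b² = 25, so c = 5.
e = c/a = 5/8.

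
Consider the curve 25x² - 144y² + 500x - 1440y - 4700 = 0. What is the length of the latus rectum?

25/6

Collect terms: 25(x² + 20x) -144(y² + 10y) = 4700
Complete the square: 25(x + 10)² -144(y + 5)² = 4700 + 2500 - 3600 = 3600
Divide by 3600: (x + 10)²/144 - (y + 5)²/25 = 1
Hyperbola, center (-10, -5), transverse axis horizontal; a² = 144, b² = 25.
Latus rectum length = 2b²/a = 2·25/12 = 25/6.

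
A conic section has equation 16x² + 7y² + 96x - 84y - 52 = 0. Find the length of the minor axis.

4√7

16(x² + 6x) + 7(y² - 12y) = 52
16(x + 3)² + 7(y - 6)² = 52 + 144 + 252 = 448
Divide by 448: (x + 3)²/28 + (y - 6)²/64 = 1
Ellipse, center (-3, 6), major axis vertical; a² = 64, b² = 28.
b² = 28 so b = 2√7; the minor axis has length 2b = 4√7.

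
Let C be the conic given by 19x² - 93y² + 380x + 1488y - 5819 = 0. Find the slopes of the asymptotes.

Group: 19(x² + 20x) -93(y² - 16y) = 5819
Complete the square: 19(x + 10)² -93(y - 8)² = 5819 + 1900 - 5952 = 1767
Dividing both sides by 1767: (x + 10)²/93 - (y - 8)²/19 = 1
Hyperbola, center (-10, 8), transverse axis horizontal; a² = 93, b² = 19.
For a horizontal hyperbola the asymptotes have slope ±b/a.
Here that is ±√19/√93 = ±√1767/93.

√1767/93 and -√1767/93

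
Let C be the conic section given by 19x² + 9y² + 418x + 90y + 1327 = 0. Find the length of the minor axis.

6√7

Rearranging, 19(x² + 22x) + 9(y² + 10y) = -1327.
Completing the square gives 19(x + 11)² + 9(y + 5)² = -1327 + 2299 + 225 = 1197.
Dividing both sides by 1197: (x + 11)²/63 + (y + 5)²/133 = 1
Ellipse, center (-11, -5), major axis vertical; a² = 133, b² = 63.
b² = 63 so b = 3√7; the minor axis has length 2b = 6√7.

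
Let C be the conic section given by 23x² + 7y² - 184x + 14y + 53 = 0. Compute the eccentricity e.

Group: 23(x² - 8x) + 7(y² + 2y) = -53
Complete the square in x and y: 23(x - 4)² + 7(y + 1)² = -53 + 368 + 7 = 322
Divide by 322: (x - 4)²/14 + (y + 1)²/46 = 1
Ellipse, center (4, -1), major axis vertical; a² = 46, b² = 14.
c² = a² - b² = 32, so c = 4√2.
e = c/a = 4√2/√46 = 4√23/23.

e = 4√23/23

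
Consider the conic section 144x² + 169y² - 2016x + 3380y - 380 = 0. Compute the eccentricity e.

144(x² - 14x) + 169(y² + 20y) = 380
144(x - 7)² + 169(y + 10)² = 380 + 7056 + 16900 = 24336
Dividing both sides by 24336: (x - 7)²/169 + (y + 10)²/144 = 1
Ellipse, center (7, -10), major axis horizontal; a² = 169, b² = 144.
c² = a² - b² = 25, so c = 5.
e = c/a = 5/13.

e = 5/13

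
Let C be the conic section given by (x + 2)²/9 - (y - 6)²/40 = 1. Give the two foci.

Center (-2, 6). The positive term is the x-term, so the transverse axis is horizontal; a² = 9, b² = 40.
c² = a² + b² = 9 + 40 = 49, so c = 7.
Foci lie on the horizontal axis through the center: (h ± c, k).

(-9, 6) and (5, 6)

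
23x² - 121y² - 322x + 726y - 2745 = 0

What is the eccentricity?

Group: 23(x² - 14x) -121(y² - 6y) = 2745
Complete the square: 23(x - 7)² -121(y - 3)² = 2745 + 1127 - 1089 = 2783
Dividing both sides by 2783: (x - 7)²/121 - (y - 3)²/23 = 1
Hyperbola, center (7, 3), transverse axis horizontal; a² = 121, b² = 23.
c² = a² + b² = 144, so c = 12.
e = c/a = 12/11.

e = 12/11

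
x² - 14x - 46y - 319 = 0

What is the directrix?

Only x is squared. Complete the square in x: (x - 7)² = 46(y + 8).
Vertex (7, -8); 4p = 46 so p = 23/2. Opens up.
Directrix is the horizontal line y = k − p = -8 − (23/2) = -39/2.

y = -39/2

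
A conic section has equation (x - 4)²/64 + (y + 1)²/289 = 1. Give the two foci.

(4, -16) and (4, 14)

Center (4, -1). The larger denominator 289 sits under the y-term, so the major axis is vertical; a² = 289, b² = 64.
c² = a² - b² = 289 - 64 = 225, so c = 15.
Foci lie on the vertical axis through the center: (h, k ± c).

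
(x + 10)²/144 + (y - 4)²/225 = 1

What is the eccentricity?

Center (-10, 4). The larger denominator 225 sits under the y-term, so the major axis is vertical; a² = 225, b² = 144.
c² = a² - b² = 81, so c = 9.
e = c/a = 9/15 = 3/5.

e = 3/5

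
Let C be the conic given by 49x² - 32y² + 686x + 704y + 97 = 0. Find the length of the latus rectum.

64/7

Rearranging, 49(x² + 14x) -32(y² - 22y) = -97.
49(x + 7)² -32(y - 11)² = -97 + 2401 - 3872 = -1568
Divide by -1568: (y - 11)²/49 - (x + 7)²/32 = 1
Hyperbola, center (-7, 11), transverse axis vertical; a² = 49, b² = 32.
Latus rectum length = 2b²/a = 2·32/7 = 64/7.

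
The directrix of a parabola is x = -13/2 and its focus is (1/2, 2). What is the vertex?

(-3, 2)

The vertex is the midpoint between the focus and the directrix along the axis of symmetry.
Axis is horizontal (directrix is vertical). Vertex x-coordinate = (1/2 + (-13/2))/2 = -3; y-coordinate = 2.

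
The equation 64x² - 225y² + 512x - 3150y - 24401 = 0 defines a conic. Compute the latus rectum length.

Collect terms: 64(x² + 8x) -225(y² + 14y) = 24401
64(x + 4)² -225(y + 7)² = 24401 + 1024 - 11025 = 14400
Divide by 14400: (x + 4)²/225 - (y + 7)²/64 = 1
Hyperbola, center (-4, -7), transverse axis horizontal; a² = 225, b² = 64.
Latus rectum length = 2b²/a = 2·64/15 = 128/15.

128/15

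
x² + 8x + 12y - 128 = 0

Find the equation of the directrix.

Only x is squared. Complete the square in x: (x + 4)² = -12(y - 12).
Vertex (-4, 12); 4p = -12 so p = -3. Opens down.
Directrix is the horizontal line y = k − p = 12 − (-3) = 15.

y = 15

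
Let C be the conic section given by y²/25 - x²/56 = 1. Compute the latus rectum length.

112/5

Center (0, 0). The positive term is the y-term, so the transverse axis is vertical; a² = 25, b² = 56.
Latus rectum length = 2b²/a = 2·56/5 = 112/5.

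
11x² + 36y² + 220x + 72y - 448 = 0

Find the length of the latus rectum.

22/3

Collect terms: 11(x² + 20x) + 36(y² + 2y) = 448
11(x + 10)² + 36(y + 1)² = 448 + 1100 + 36 = 1584
Dividing both sides by 1584: (x + 10)²/144 + (y + 1)²/44 = 1
Ellipse, center (-10, -1), major axis horizontal; a² = 144, b² = 44.
Latus rectum length = 2b²/a = 2·44/12 = 22/3.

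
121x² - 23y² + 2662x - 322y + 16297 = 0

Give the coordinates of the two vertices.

(-11, -18) and (-11, 4)

Rearranging, 121(x² + 22x) -23(y² + 14y) = -16297.
Complete the square in x and y: 121(x + 11)² -23(y + 7)² = -16297 + 14641 - 1127 = -2783
Dividing both sides by -2783: (y + 7)²/121 - (x + 11)²/23 = 1
Hyperbola, center (-11, -7), transverse axis vertical; a² = 121, b² = 23.
a = 11. Vertices at (h, k ± a).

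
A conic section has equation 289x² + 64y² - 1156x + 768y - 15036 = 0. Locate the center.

(2, -6)

Rearranging, 289(x² - 4x) + 64(y² + 12y) = 15036.
Completing the square gives 289(x - 2)² + 64(y + 6)² = 15036 + 1156 + 2304 = 18496.
Divide by 18496: (x - 2)²/64 + (y + 6)²/289 = 1
Ellipse with center (2, -6).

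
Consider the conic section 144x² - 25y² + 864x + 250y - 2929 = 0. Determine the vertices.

Collect terms: 144(x² + 6x) -25(y² - 10y) = 2929
Complete the square in x and y: 144(x + 3)² -25(y - 5)² = 2929 + 1296 - 625 = 3600
Divide through by 3600 to get (x + 3)²/25 - (y - 5)²/144 = 1.
Hyperbola, center (-3, 5), transverse axis horizontal; a² = 25, b² = 144.
a = 5. Vertices at (h ± a, k).

(-8, 5) and (2, 5)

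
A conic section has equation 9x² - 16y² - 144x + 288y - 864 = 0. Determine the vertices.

Group: 9(x² - 16x) -16(y² - 18y) = 864
Complete the square in x and y: 9(x - 8)² -16(y - 9)² = 864 + 576 - 1296 = 144
Dividing both sides by 144: (x - 8)²/16 - (y - 9)²/9 = 1
Hyperbola, center (8, 9), transverse axis horizontal; a² = 16, b² = 9.
a = 4. Vertices at (h ± a, k).

(4, 9) and (12, 9)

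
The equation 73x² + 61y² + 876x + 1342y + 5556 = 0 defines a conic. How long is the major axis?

2√73

Rearranging, 73(x² + 12x) + 61(y² + 22y) = -5556.
Completing the square gives 73(x + 6)² + 61(y + 11)² = -5556 + 2628 + 7381 = 4453.
Divide through by 4453 to get (x + 6)²/61 + (y + 11)²/73 = 1.
Ellipse, center (-6, -11), major axis vertical; a² = 73, b² = 61.
a² = 73 so a = √73; the major axis has length 2a = 2√73.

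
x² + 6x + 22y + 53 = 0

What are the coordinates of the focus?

Only x is squared. Complete the square in x: (x + 3)² = -22(y + 2).
Vertex (-3, -2); 4p = -22 so p = -11/2. Opens down.
Focus is p units from the vertex along the axis: (h, k + p).

(-3, -15/2)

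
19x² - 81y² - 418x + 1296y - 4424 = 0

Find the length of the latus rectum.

38/9

Group the x- and y-terms: 19(x² - 22x) -81(y² - 16y) = 4424
Complete the square: 19(x - 11)² -81(y - 8)² = 4424 + 2299 - 5184 = 1539
Divide by 1539: (x - 11)²/81 - (y - 8)²/19 = 1
Hyperbola, center (11, 8), transverse axis horizontal; a² = 81, b² = 19.
Latus rectum length = 2b²/a = 2·19/9 = 38/9.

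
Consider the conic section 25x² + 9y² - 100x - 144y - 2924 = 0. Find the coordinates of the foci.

Group the x- and y-terms: 25(x² - 4x) + 9(y² - 16y) = 2924
Complete the square in x and y: 25(x - 2)² + 9(y - 8)² = 2924 + 100 + 576 = 3600
Dividing both sides by 3600: (x - 2)²/144 + (y - 8)²/400 = 1
Ellipse, center (2, 8), major axis vertical; a² = 400, b² = 144.
c² = a² - b² = 400 - 144 = 256, so c = 16.
Foci lie on the vertical axis through the center: (h, k ± c).

(2, -8) and (2, 24)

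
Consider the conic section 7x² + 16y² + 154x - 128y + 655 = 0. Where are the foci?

Group the x- and y-terms: 7(x² + 22x) + 16(y² - 8y) = -655
Complete the square: 7(x + 11)² + 16(y - 4)² = -655 + 847 + 256 = 448
Dividing both sides by 448: (x + 11)²/64 + (y - 4)²/28 = 1
Ellipse, center (-11, 4), major axis horizontal; a² = 64, b² = 28.
c² = a² - b² = 64 - 28 = 36, so c = 6.
Foci lie on the horizontal axis through the center: (h ± c, k).

(-17, 4) and (-5, 4)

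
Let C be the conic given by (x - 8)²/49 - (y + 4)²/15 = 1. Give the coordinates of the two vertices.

Center (8, -4). The positive term is the x-term, so the transverse axis is horizontal; a² = 49, b² = 15.
a = 7. Vertices at (h ± a, k).

(1, -4) and (15, -4)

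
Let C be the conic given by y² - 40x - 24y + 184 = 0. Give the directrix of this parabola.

Only y is squared. Complete the square in y: (y - 12)² = 40(x - 1).
Vertex (1, 12); 4p = 40 so p = 10. Opens right.
Directrix is the vertical line x = h − p = 1 − (10) = -9.

x = -9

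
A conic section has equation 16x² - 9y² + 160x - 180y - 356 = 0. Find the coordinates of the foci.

(-5, -15) and (-5, -5)

Collect terms: 16(x² + 10x) -9(y² + 20y) = 356
Completing the square gives 16(x + 5)² -9(y + 10)² = 356 + 400 - 900 = -144.
Divide by -144: (y + 10)²/16 - (x + 5)²/9 = 1
Hyperbola, center (-5, -10), transverse axis vertical; a² = 16, b² = 9.
c² = a² + b² = 16 + 9 = 25, so c = 5.
Foci lie on the vertical axis through the center: (h, k ± c).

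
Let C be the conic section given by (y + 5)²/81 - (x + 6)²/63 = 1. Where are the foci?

Center (-6, -5). The positive term is the y-term, so the transverse axis is vertical; a² = 81, b² = 63.
c² = a² + b² = 81 + 63 = 144, so c = 12.
Foci lie on the vertical axis through the center: (h, k ± c).

(-6, -17) and (-6, 7)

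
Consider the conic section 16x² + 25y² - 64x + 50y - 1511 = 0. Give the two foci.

(-4, -1) and (8, -1)

Group: 16(x² - 4x) + 25(y² + 2y) = 1511
Complete the square: 16(x - 2)² + 25(y + 1)² = 1511 + 64 + 25 = 1600
Divide through by 1600 to get (x - 2)²/100 + (y + 1)²/64 = 1.
Ellipse, center (2, -1), major axis horizontal; a² = 100, b² = 64.
c² = a² - b² = 100 - 64 = 36, so c = 6.
Foci lie on the horizontal axis through the center: (h ± c, k).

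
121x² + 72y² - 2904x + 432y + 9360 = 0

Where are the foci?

(12, -10) and (12, 4)

121(x² - 24x) + 72(y² + 6y) = -9360
Completing the square gives 121(x - 12)² + 72(y + 3)² = -9360 + 17424 + 648 = 8712.
Divide by 8712: (x - 12)²/72 + (y + 3)²/121 = 1
Ellipse, center (12, -3), major axis vertical; a² = 121, b² = 72.
c² = a² - b² = 121 - 72 = 49, so c = 7.
Foci lie on the vertical axis through the center: (h, k ± c).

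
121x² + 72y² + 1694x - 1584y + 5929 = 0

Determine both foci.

Group the x- and y-terms: 121(x² + 14x) + 72(y² - 22y) = -5929
Complete the square: 121(x + 7)² + 72(y - 11)² = -5929 + 5929 + 8712 = 8712
Dividing both sides by 8712: (x + 7)²/72 + (y - 11)²/121 = 1
Ellipse, center (-7, 11), major axis vertical; a² = 121, b² = 72.
c² = a² - b² = 121 - 72 = 49, so c = 7.
Foci lie on the vertical axis through the center: (h, k ± c).

(-7, 4) and (-7, 18)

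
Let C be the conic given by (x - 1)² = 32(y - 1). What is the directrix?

y = -7

Vertex (1, 1); 4p = 32 so p = 8. Opens up.
Directrix is the horizontal line y = k − p = 1 − (8) = -7.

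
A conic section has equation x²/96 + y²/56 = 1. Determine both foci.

Center (0, 0). The larger denominator 96 sits under the x-term, so the major axis is horizontal; a² = 96, b² = 56.
c² = a² - b² = 96 - 56 = 40, so c = 2√10.
Foci lie on the horizontal axis through the center: (h ± c, k).

(0 - 2√10, 0) and (0 + 2√10, 0)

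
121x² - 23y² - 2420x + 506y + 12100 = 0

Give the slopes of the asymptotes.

Collect terms: 121(x² - 20x) -23(y² - 22y) = -12100
Complete the square in x and y: 121(x - 10)² -23(y - 11)² = -12100 + 12100 - 2783 = -2783
Dividing both sides by -2783: (y - 11)²/121 - (x - 10)²/23 = 1
Hyperbola, center (10, 11), transverse axis vertical; a² = 121, b² = 23.
For a vertical hyperbola the asymptotes have slope ±a/b.
Here that is ±11/√23 = ±11√23/23.

11√23/23 and -11√23/23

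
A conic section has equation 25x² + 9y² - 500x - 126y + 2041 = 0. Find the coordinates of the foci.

Group the x- and y-terms: 25(x² - 20x) + 9(y² - 14y) = -2041
Complete the square: 25(x - 10)² + 9(y - 7)² = -2041 + 2500 + 441 = 900
Divide through by 900 to get (x - 10)²/36 + (y - 7)²/100 = 1.
Ellipse, center (10, 7), major axis vertical; a² = 100, b² = 36.
c² = a² - b² = 100 - 36 = 64, so c = 8.
Foci lie on the vertical axis through the center: (h, k ± c).

(10, -1) and (10, 15)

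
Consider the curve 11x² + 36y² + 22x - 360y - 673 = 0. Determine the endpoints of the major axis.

Group the x- and y-terms: 11(x² + 2x) + 36(y² - 10y) = 673
11(x + 1)² + 36(y - 5)² = 673 + 11 + 900 = 1584
Dividing both sides by 1584: (x + 1)²/144 + (y - 5)²/44 = 1
Ellipse, center (-1, 5), major axis horizontal; a² = 144, b² = 44.
a = 12. Vertices at (h ± a, k).

(-13, 5) and (11, 5)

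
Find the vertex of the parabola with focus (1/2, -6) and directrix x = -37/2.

The vertex is the midpoint between the focus and the directrix along the axis of symmetry.
Axis is horizontal (directrix is vertical). Vertex x-coordinate = (1/2 + (-37/2))/2 = -9; y-coordinate = -6.

(-9, -6)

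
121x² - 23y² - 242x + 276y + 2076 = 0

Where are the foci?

Rearranging, 121(x² - 2x) -23(y² - 12y) = -2076.
Complete the square in x and y: 121(x - 1)² -23(y - 6)² = -2076 + 121 - 828 = -2783
Dividing both sides by -2783: (y - 6)²/121 - (x - 1)²/23 = 1
Hyperbola, center (1, 6), transverse axis vertical; a² = 121, b² = 23.
c² = a² + b² = 121 + 23 = 144, so c = 12.
Foci lie on the vertical axis through the center: (h, k ± c).

(1, -6) and (1, 18)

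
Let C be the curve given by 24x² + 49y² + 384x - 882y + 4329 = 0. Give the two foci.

Collect terms: 24(x² + 16x) + 49(y² - 18y) = -4329
Complete the square in x and y: 24(x + 8)² + 49(y - 9)² = -4329 + 1536 + 3969 = 1176
Dividing both sides by 1176: (x + 8)²/49 + (y - 9)²/24 = 1
Ellipse, center (-8, 9), major axis horizontal; a² = 49, b² = 24.
c² = a² - b² = 49 - 24 = 25, so c = 5.
Foci lie on the horizontal axis through the center: (h ± c, k).

(-13, 9) and (-3, 9)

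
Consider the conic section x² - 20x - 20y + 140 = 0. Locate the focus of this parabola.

(10, 7)

Only x is squared. Complete the square in x: (x - 10)² = 20(y - 2).
Vertex (10, 2); 4p = 20 so p = 5. Opens up.
Focus is p units from the vertex along the axis: (h, k + p).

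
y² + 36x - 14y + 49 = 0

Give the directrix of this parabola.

x = 9

Only y is squared. Complete the square in y: (y - 7)² = -36x.
Vertex (0, 7); 4p = -36 so p = -9. Opens left.
Directrix is the vertical line x = h − p = 0 − (-9) = 9.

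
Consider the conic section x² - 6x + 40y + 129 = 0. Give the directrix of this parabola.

Only x is squared. Complete the square in x: (x - 3)² = -40(y + 3).
Vertex (3, -3); 4p = -40 so p = -10. Opens down.
Directrix is the horizontal line y = k − p = -3 − (-10) = 7.

y = 7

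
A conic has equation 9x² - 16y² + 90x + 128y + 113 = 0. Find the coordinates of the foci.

(-5, -1) and (-5, 9)

Rearranging, 9(x² + 10x) -16(y² - 8y) = -113.
Complete the square in x and y: 9(x + 5)² -16(y - 4)² = -113 + 225 - 256 = -144
Divide by -144: (y - 4)²/9 - (x + 5)²/16 = 1
Hyperbola, center (-5, 4), transverse axis vertical; a² = 9, b² = 16.
c² = a² + b² = 9 + 16 = 25, so c = 5.
Foci lie on the vertical axis through the center: (h, k ± c).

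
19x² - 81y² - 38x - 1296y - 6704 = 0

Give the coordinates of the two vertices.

19(x² - 2x) -81(y² + 16y) = 6704
Complete the square: 19(x - 1)² -81(y + 8)² = 6704 + 19 - 5184 = 1539
Divide through by 1539 to get (x - 1)²/81 - (y + 8)²/19 = 1.
Hyperbola, center (1, -8), transverse axis horizontal; a² = 81, b² = 19.
a = 9. Vertices at (h ± a, k).

(-8, -8) and (10, -8)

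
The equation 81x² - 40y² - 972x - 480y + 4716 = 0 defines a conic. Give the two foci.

Rearranging, 81(x² - 12x) -40(y² + 12y) = -4716.
Complete the square: 81(x - 6)² -40(y + 6)² = -4716 + 2916 - 1440 = -3240
Divide through by -3240 to get (y + 6)²/81 - (x - 6)²/40 = 1.
Hyperbola, center (6, -6), transverse axis vertical; a² = 81, b² = 40.
c² = a² + b² = 81 + 40 = 121, so c = 11.
Foci lie on the vertical axis through the center: (h, k ± c).

(6, -17) and (6, 5)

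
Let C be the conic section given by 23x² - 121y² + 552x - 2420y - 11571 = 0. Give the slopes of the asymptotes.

√23/11 and -√23/11

Collect terms: 23(x² + 24x) -121(y² + 20y) = 11571
Completing the square gives 23(x + 12)² -121(y + 10)² = 11571 + 3312 - 12100 = 2783.
Divide by 2783: (x + 12)²/121 - (y + 10)²/23 = 1
Hyperbola, center (-12, -10), transverse axis horizontal; a² = 121, b² = 23.
For a horizontal hyperbola the asymptotes have slope ±b/a.
Here that is ±√23/11.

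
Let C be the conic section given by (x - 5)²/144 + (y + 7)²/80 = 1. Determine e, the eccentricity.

Center (5, -7). The larger denominator 144 sits under the x-term, so the major axis is horizontal; a² = 144, b² = 80.
c² = a² - b² = 64, so c = 8.
e = c/a = 8/12 = 2/3.

e = 2/3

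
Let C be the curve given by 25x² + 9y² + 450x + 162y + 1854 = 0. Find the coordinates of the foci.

Group: 25(x² + 18x) + 9(y² + 18y) = -1854
Complete the square: 25(x + 9)² + 9(y + 9)² = -1854 + 2025 + 729 = 900
Divide by 900: (x + 9)²/36 + (y + 9)²/100 = 1
Ellipse, center (-9, -9), major axis vertical; a² = 100, b² = 36.
c² = a² - b² = 100 - 36 = 64, so c = 8.
Foci lie on the vertical axis through the center: (h, k ± c).

(-9, -17) and (-9, -1)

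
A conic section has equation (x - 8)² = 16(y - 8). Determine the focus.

Vertex (8, 8); 4p = 16 so p = 4. Opens up.
Focus is p units from the vertex along the axis: (h, k + p).

(8, 12)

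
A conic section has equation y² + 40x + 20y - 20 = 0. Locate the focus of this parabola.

(-7, -10)

Only y is squared. Complete the square in y: (y + 10)² = -40(x - 3).
Vertex (3, -10); 4p = -40 so p = -10. Opens left.
Focus is p units from the vertex along the axis: (h + p, k).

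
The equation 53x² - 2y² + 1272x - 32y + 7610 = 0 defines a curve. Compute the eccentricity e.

Group the x- and y-terms: 53(x² + 24x) -2(y² + 16y) = -7610
Completing the square gives 53(x + 12)² -2(y + 8)² = -7610 + 7632 - 128 = -106.
Dividing both sides by -106: (y + 8)²/53 - (x + 12)²/2 = 1
Hyperbola, center (-12, -8), transverse axis vertical; a² = 53, b² = 2.
c² = a² + b² = 55, so c = √55.
e = c/a = √55/√53 = √2915/53.

e = √2915/53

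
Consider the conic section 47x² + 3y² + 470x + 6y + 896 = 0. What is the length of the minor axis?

Group the x- and y-terms: 47(x² + 10x) + 3(y² + 2y) = -896
47(x + 5)² + 3(y + 1)² = -896 + 1175 + 3 = 282
Dividing both sides by 282: (x + 5)²/6 + (y + 1)²/94 = 1
Ellipse, center (-5, -1), major axis vertical; a² = 94, b² = 6.
b² = 6 so b = √6; the minor axis has length 2b = 2√6.

2√6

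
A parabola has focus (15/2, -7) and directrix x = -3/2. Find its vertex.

The vertex is the midpoint between the focus and the directrix along the axis of symmetry.
Axis is horizontal (directrix is vertical). Vertex x-coordinate = (15/2 + (-3/2))/2 = 3; y-coordinate = -7.

(3, -7)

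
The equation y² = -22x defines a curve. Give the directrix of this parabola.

Vertex (0, 0); 4p = -22 so p = -11/2. Opens left.
Directrix is the vertical line x = h − p = 0 − (-11/2) = 11/2.

x = 11/2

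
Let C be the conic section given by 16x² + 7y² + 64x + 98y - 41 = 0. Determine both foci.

(-2, -13) and (-2, -1)

Rearranging, 16(x² + 4x) + 7(y² + 14y) = 41.
Completing the square gives 16(x + 2)² + 7(y + 7)² = 41 + 64 + 343 = 448.
Divide by 448: (x + 2)²/28 + (y + 7)²/64 = 1
Ellipse, center (-2, -7), major axis vertical; a² = 64, b² = 28.
c² = a² - b² = 64 - 28 = 36, so c = 6.
Foci lie on the vertical axis through the center: (h, k ± c).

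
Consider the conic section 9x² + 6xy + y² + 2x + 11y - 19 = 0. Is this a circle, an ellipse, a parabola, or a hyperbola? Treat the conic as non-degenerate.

A = 9, B = 6, C = 1.
Discriminant B² − 4AC = 6² − 4·9·1 = 0.
B² − 4AC = 0 ⇒ parabola.

parabola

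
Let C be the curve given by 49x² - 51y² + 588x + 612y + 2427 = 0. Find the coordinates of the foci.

(-6, -4) and (-6, 16)

49(x² + 12x) -51(y² - 12y) = -2427
Complete the square: 49(x + 6)² -51(y - 6)² = -2427 + 1764 - 1836 = -2499
Divide by -2499: (y - 6)²/49 - (x + 6)²/51 = 1
Hyperbola, center (-6, 6), transverse axis vertical; a² = 49, b² = 51.
c² = a² + b² = 49 + 51 = 100, so c = 10.
Foci lie on the vertical axis through the center: (h, k ± c).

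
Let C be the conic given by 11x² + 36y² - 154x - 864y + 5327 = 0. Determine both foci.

(2, 12) and (12, 12)

Rearranging, 11(x² - 14x) + 36(y² - 24y) = -5327.
Complete the square in x and y: 11(x - 7)² + 36(y - 12)² = -5327 + 539 + 5184 = 396
Dividing both sides by 396: (x - 7)²/36 + (y - 12)²/11 = 1
Ellipse, center (7, 12), major axis horizontal; a² = 36, b² = 11.
c² = a² - b² = 36 - 11 = 25, so c = 5.
Foci lie on the horizontal axis through the center: (h ± c, k).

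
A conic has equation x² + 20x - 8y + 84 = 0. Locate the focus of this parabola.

Only x is squared. Complete the square in x: (x + 10)² = 8(y + 2).
Vertex (-10, -2); 4p = 8 so p = 2. Opens up.
Focus is p units from the vertex along the axis: (h, k + p).

(-10, 0)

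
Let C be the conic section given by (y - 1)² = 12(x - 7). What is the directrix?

Vertex (7, 1); 4p = 12 so p = 3. Opens right.
Directrix is the vertical line x = h − p = 7 − (3) = 4.

x = 4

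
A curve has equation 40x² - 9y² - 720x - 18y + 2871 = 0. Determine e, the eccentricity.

Group the x- and y-terms: 40(x² - 18x) -9(y² + 2y) = -2871
Complete the square in x and y: 40(x - 9)² -9(y + 1)² = -2871 + 3240 - 9 = 360
Divide through by 360 to get (x - 9)²/9 - (y + 1)²/40 = 1.
Hyperbola, center (9, -1), transverse axis horizontal; a² = 9, b² = 40.
c² = a² + b² = 49, so c = 7.
e = c/a = 7/3.

e = 7/3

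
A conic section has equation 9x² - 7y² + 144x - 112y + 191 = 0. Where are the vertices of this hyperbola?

Rearranging, 9(x² + 16x) -7(y² + 16y) = -191.
Complete the square: 9(x + 8)² -7(y + 8)² = -191 + 576 - 448 = -63
Divide by -63: (y + 8)²/9 - (x + 8)²/7 = 1
Hyperbola, center (-8, -8), transverse axis vertical; a² = 9, b² = 7.
a = 3. Vertices at (h, k ± a).

(-8, -11) and (-8, -5)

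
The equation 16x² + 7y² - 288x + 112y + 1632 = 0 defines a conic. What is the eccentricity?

e = 3/4

Collect terms: 16(x² - 18x) + 7(y² + 16y) = -1632
Completing the square gives 16(x - 9)² + 7(y + 8)² = -1632 + 1296 + 448 = 112.
Divide by 112: (x - 9)²/7 + (y + 8)²/16 = 1
Ellipse, center (9, -8), major axis vertical; a² = 16, b² = 7.
c² = a² - b² = 9, so c = 3.
e = c/a = 3/4.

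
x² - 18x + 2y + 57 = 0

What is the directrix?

y = 25/2

Only x is squared. Complete the square in x: (x - 9)² = -2(y - 12).
Vertex (9, 12); 4p = -2 so p = -1/2. Opens down.
Directrix is the horizontal line y = k − p = 12 − (-1/2) = 25/2.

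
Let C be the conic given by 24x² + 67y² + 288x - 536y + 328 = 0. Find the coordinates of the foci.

(-6 - √43, 4) and (-6 + √43, 4)

Rearranging, 24(x² + 12x) + 67(y² - 8y) = -328.
Complete the square: 24(x + 6)² + 67(y - 4)² = -328 + 864 + 1072 = 1608
Divide by 1608: (x + 6)²/67 + (y - 4)²/24 = 1
Ellipse, center (-6, 4), major axis horizontal; a² = 67, b² = 24.
c² = a² - b² = 67 - 24 = 43, so c = √43.
Foci lie on the horizontal axis through the center: (h ± c, k).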